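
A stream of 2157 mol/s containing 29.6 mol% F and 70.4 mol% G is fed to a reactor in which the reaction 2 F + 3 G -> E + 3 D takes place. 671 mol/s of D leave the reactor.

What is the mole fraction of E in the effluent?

For D: n = n₀ + 3ξ → 671 = 0 + 3ξ, giving ξ = 223.7 mol/s.
Outlet amounts (n = n₀ + ν ξ):
  F: 638.5 − 2(223.7) = 191.1
  G: 1519 − 3(223.7) = 847.5
  E: 0 + 1(223.7) = 223.7
  D: 0 + 3(223.7) = 671
Total out = 1933 mol/s; y_E = 223.7 / 1933 = 0.1157.

0.116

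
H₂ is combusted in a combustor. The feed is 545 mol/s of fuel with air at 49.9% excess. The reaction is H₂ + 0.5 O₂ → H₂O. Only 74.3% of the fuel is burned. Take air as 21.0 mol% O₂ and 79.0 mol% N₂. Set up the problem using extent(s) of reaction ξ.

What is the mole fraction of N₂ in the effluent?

0.672

Stoichiometric O₂ = 0.5 × 545 = 272.5 mol/s; O₂ fed = 272.5 × 1.499 = 408.5 mol/s.
N₂ fed = 408.5 × 79/21 = 1537 mol/s.
Fuel reacted = 0.743 × 545 → ξ = 404.9 mol/s.
Outlet (n = n₀ + ν ξ):
  H₂: 545 − 1(404.9) = 140.1
  O₂: 408.5 − 0.5(404.9) = 206
  N₂: 1537 (inert)
  H₂O: 0 + 1(404.9) = 404.9
Total out = 2288 mol/s; y_N₂ = 1537 / 2288 = 0.6717.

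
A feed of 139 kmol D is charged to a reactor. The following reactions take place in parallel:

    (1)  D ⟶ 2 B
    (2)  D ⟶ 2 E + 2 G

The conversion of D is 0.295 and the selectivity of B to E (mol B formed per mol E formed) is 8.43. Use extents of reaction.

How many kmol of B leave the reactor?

Conversion of D: D consumed = 0.295 × 139 = 41 kmol = 1ξ₁ + 1ξ₂.
Selectivity: 2ξ₁ / (2ξ₂) = 8.43 → ξ₁ = 8.43 ξ₂.
Substitute: (1·8.43 + 1) ξ₂ = 41 → ξ₂ = 4.348 kmol, ξ₁ = 36.66 kmol.
Outlet amounts (n = n₀ + Σ ν·ξ):
  D: 139 − 1(36.66) − 1(4.348) = 98
  B: 0 + 2(36.66) = 73.31
  E: 0 + 2(4.348) = 8.697
  G: 0 + 2(4.348) = 8.697

73.3 kmol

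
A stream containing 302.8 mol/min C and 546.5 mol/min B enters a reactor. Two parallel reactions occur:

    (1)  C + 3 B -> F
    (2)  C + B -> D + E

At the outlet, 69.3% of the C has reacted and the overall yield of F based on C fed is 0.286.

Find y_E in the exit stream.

0.209

Yield of F: 1ξ₁ / 302.8 = 0.286 → ξ₁ = 86.6 mol/min.
Conversion of C: 1ξ₁ + 1ξ₂ = 0.693 × 302.8 = 209.8 → ξ₂ = 123.2 mol/min.
Outlet amounts (n = n₀ + Σ ν·ξ):
  C: 302.8 − 1(86.6) − 1(123.2) = 92.96
  B: 546.5 − 3(86.6) − 1(123.2) = 163.5
  F: 0 + 1(86.6) = 86.6
  D: 0 + 1(123.2) = 123.2
  E: 0 + 1(123.2) = 123.2
Total out = 589.5 mol/min; y_E = 123.2 / 589.5 = 0.2091.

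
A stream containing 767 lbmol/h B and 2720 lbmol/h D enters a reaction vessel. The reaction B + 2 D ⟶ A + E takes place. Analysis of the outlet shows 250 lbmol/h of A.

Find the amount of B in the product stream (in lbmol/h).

For A: n = n₀ + 1ξ → 250 = 0 + 1ξ, giving ξ = 250 lbmol/h.
Outlet amounts (n = n₀ + ν ξ):
  B: 767 − 1(250) = 517
  D: 2720 − 2(250) = 2220
  A: 0 + 1(250) = 250
  E: 0 + 1(250) = 250

517 lbmol/h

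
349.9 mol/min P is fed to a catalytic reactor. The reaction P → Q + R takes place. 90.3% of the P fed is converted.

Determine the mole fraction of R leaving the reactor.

P reacted = 0.903 × 349.9 = 316 mol/min; ν_P = −1, so ξ = 316/1 = 316 mol/min.
Outlet amounts (n = n₀ + ν ξ):
  P: 349.9 − 1(316) = 33.94
  Q: 0 + 1(316) = 316
  R: 0 + 1(316) = 316
Total out = 665.9 mol/min; y_R = 316 / 665.9 = 0.4745.

0.475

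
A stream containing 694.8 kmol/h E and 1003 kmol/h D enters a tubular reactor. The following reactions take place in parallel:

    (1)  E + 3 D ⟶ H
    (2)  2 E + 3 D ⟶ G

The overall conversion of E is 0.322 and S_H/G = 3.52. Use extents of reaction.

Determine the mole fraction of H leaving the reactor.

Conversion of E: E consumed = 0.322 × 694.8 = 223.7 kmol/h = 1ξ₁ + 2ξ₂.
Selectivity: 1ξ₁ / (1ξ₂) = 3.52 → ξ₁ = 3.52 ξ₂.
Substitute: (1·3.52 + 2) ξ₂ = 223.7 → ξ₂ = 40.53 kmol/h, ξ₁ = 142.7 kmol/h.
Outlet amounts (n = n₀ + Σ ν·ξ):
  E: 694.8 − 1(142.7) − 2(40.53) = 471.1
  D: 1003 − 3(142.7) − 3(40.53) = 453.4
  H: 0 + 1(142.7) = 142.7
  G: 0 + 1(40.53) = 40.53
Total out = 1108 kmol/h; y_H = 142.7 / 1108 = 0.1288.

0.129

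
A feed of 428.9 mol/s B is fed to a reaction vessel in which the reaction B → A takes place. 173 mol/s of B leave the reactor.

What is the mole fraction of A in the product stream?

For B: n = n₀ − 1ξ → 173 = 428.9 − 1ξ, giving ξ = 255.9 mol/s.
Outlet amounts (n = n₀ + ν ξ):
  B: 428.9 − 1(255.9) = 173
  A: 0 + 1(255.9) = 255.9
Total out = 428.9 mol/s; y_A = 255.9 / 428.9 = 0.5966.

0.597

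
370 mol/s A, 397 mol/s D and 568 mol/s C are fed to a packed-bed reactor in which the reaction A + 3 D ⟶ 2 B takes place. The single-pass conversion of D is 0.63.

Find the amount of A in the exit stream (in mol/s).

D reacted = 0.63 × 397 = 250.1 mol/s; ν_D = −3, so ξ = 250.1/3 = 83.37 mol/s.
Outlet amounts (n = n₀ + ν ξ):
  A: 370 − 1(83.37) = 286.6
  D: 397 − 3(83.37) = 146.9
  B: 0 + 2(83.37) = 166.7
  C: 568 (inert)

287 mol/s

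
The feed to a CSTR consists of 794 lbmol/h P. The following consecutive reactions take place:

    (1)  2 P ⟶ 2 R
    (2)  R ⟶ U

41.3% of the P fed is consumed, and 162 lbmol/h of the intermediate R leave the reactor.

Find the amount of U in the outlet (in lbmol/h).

166 lbmol/h

Conversion of P: P consumed = 2ξ₁ = 0.413 × 794 → ξ₁ = 164 lbmol/h.
R balance: n_R = 0 + 2ξ₁ − 1ξ₂ = 162 → ξ₂ = (2·164 − 162)/1 = 165.9 lbmol/h.
Outlet amounts (n = n₀ + Σ ν·ξ):
  P: 794 − 2(164) = 466.1
  R: 0 + 2(164) − 1(165.9) = 162
  U: 0 + 1(165.9) = 165.9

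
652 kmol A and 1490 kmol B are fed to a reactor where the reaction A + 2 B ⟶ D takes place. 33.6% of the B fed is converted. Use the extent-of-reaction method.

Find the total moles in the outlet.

B reacted = 0.336 × 1490 = 500.6 kmol; ν_B = −2, so ξ = 500.6/2 = 250.3 kmol.
Outlet amounts (n = n₀ + ν ξ):
  A: 652 − 1(250.3) = 401.7
  B: 1490 − 2(250.3) = 989.4
  D: 0 + 1(250.3) = 250.3
Total out = 401.7 + 989.4 + 250.3 = 1641 kmol.

1640 kmol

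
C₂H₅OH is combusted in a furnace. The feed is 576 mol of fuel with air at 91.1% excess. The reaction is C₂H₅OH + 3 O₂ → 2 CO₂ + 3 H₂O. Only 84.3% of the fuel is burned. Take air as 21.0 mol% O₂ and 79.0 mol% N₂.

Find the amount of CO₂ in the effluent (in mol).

971 mol

Stoichiometric O₂ = 3 × 576 = 1728 mol; O₂ fed = 1728 × 1.911 = 3302 mol.
N₂ fed = 3302 × 79/21 = 12420 mol.
Fuel reacted = 0.843 × 576 → ξ = 485.6 mol.
Outlet (n = n₀ + ν ξ):
  C₂H₅OH: 576 − 1(485.6) = 90.43
  O₂: 3302 − 3(485.6) = 1846
  N₂: 12420 (inert)
  CO₂: 0 + 2(485.6) = 971.1
  H₂O: 0 + 3(485.6) = 1457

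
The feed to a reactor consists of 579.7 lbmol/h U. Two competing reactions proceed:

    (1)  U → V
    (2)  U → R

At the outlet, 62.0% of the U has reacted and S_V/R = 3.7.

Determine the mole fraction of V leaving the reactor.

Conversion of U: U consumed = 0.62 × 579.7 = 359.4 lbmol/h = 1ξ₁ + 1ξ₂.
Selectivity: 1ξ₁ / (1ξ₂) = 3.7 → ξ₁ = 3.7 ξ₂.
Substitute: (1·3.7 + 1) ξ₂ = 359.4 → ξ₂ = 76.47 lbmol/h, ξ₁ = 282.9 lbmol/h.
Outlet amounts (n = n₀ + Σ ν·ξ):
  U: 579.7 − 1(282.9) − 1(76.47) = 220.3
  V: 0 + 1(282.9) = 282.9
  R: 0 + 1(76.47) = 76.47
Total out = 579.7 lbmol/h; y_V = 282.9 / 579.7 = 0.4881.

0.488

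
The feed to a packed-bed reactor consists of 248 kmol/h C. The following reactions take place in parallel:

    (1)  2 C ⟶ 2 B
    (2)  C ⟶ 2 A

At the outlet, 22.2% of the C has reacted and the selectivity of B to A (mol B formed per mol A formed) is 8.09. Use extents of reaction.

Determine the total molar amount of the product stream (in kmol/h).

Conversion of C: C consumed = 0.222 × 248 = 55.06 kmol/h = 2ξ₁ + 1ξ₂.
Selectivity: 2ξ₁ / (2ξ₂) = 8.09 → ξ₁ = 8.09 ξ₂.
Substitute: (2·8.09 + 1) ξ₂ = 55.06 → ξ₂ = 3.205 kmol/h, ξ₁ = 25.93 kmol/h.
Outlet amounts (n = n₀ + Σ ν·ξ):
  C: 248 − 2(25.93) − 1(3.205) = 192.9
  B: 0 + 2(25.93) = 51.85
  A: 0 + 2(3.205) = 6.409
Total out = 192.9 + 51.85 + 6.409 = 251.2 kmol/h.

251 kmol/h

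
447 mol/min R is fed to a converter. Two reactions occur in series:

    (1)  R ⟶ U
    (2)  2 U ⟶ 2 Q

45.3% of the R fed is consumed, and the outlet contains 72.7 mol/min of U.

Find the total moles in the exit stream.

Conversion of R: R consumed = 1ξ₁ = 0.453 × 447 → ξ₁ = 202.5 mol/min.
U balance: n_U = 0 + 1ξ₁ − 2ξ₂ = 72.7 → ξ₂ = (1·202.5 − 72.7)/2 = 64.9 mol/min.
Outlet amounts (n = n₀ + Σ ν·ξ):
  R: 447 − 1(202.5) = 244.5
  U: 0 + 1(202.5) − 2(64.9) = 72.7
  Q: 0 + 2(64.9) = 129.8
Total out = 244.5 + 72.7 + 129.8 = 447 mol/min.

447 mol/min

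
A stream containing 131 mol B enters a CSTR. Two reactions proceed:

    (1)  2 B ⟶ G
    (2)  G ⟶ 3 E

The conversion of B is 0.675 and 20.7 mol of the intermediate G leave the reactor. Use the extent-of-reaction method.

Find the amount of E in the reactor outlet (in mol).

Conversion of B: B consumed = 2ξ₁ = 0.675 × 131 → ξ₁ = 44.21 mol.
G balance: n_G = 0 + 1ξ₁ − 1ξ₂ = 20.7 → ξ₂ = (1·44.21 − 20.7)/1 = 23.51 mol.
Outlet amounts (n = n₀ + Σ ν·ξ):
  B: 131 − 2(44.21) = 42.57
  G: 0 + 1(44.21) − 1(23.51) = 20.7
  E: 0 + 3(23.51) = 70.54

70.5 mol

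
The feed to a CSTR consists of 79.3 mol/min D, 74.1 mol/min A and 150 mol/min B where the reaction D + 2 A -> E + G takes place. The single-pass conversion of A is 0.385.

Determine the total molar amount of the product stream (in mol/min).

289 mol/min

A reacted = 0.385 × 74.1 = 28.53 mol/min; ν_A = −2, so ξ = 28.53/2 = 14.26 mol/min.
Outlet amounts (n = n₀ + ν ξ):
  D: 79.3 − 1(14.26) = 65.04
  A: 74.1 − 2(14.26) = 45.57
  E: 0 + 1(14.26) = 14.26
  G: 0 + 1(14.26) = 14.26
  B: 150 (inert)
Total out = 65.04 + 45.57 + 14.26 + 14.26 + 150 = 289.1 mol/min.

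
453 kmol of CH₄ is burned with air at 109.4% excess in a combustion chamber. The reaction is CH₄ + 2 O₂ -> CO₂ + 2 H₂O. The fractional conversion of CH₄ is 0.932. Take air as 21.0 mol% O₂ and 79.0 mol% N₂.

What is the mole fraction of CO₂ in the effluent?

Stoichiometric O₂ = 2 × 453 = 906 kmol; O₂ fed = 906 × 2.094 = 1897 kmol.
N₂ fed = 1897 × 79/21 = 7137 kmol.
Fuel reacted = 0.932 × 453 → ξ = 422.2 kmol.
Outlet (n = n₀ + ν ξ):
  CH₄: 453 − 1(422.2) = 30.8
  O₂: 1897 − 2(422.2) = 1053
  N₂: 7137 (inert)
  CO₂: 0 + 1(422.2) = 422.2
  H₂O: 0 + 2(422.2) = 844.4
Total out = 9487 kmol; y_CO₂ = 422.2 / 9487 = 0.0445.

0.0445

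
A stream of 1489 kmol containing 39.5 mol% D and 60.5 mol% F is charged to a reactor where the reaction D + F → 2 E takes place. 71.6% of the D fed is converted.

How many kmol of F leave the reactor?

D reacted = 0.716 × 588.2 = 421.1 kmol; ν_D = −1, so ξ = 421.1/1 = 421.1 kmol.
Outlet amounts (n = n₀ + ν ξ):
  D: 588.2 − 1(421.1) = 167
  F: 900.8 − 1(421.1) = 479.7
  E: 0 + 2(421.1) = 842.2

480 kmol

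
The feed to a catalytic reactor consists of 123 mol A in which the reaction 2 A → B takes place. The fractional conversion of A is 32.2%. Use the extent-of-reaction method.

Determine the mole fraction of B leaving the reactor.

0.192

A reacted = 0.322 × 123 = 39.61 mol; ν_A = −2, so ξ = 39.61/2 = 19.8 mol.
Outlet amounts (n = n₀ + ν ξ):
  A: 123 − 2(19.8) = 83.39
  B: 0 + 1(19.8) = 19.8
Total out = 103.2 mol; y_B = 19.8 / 103.2 = 0.1919.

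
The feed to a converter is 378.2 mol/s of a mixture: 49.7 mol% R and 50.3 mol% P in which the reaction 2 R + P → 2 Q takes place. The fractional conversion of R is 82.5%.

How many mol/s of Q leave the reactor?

155 mol/s

R reacted = 0.825 × 188 = 155.1 mol/s; ν_R = −2, so ξ = 155.1/2 = 77.54 mol/s.
Outlet amounts (n = n₀ + ν ξ):
  R: 188 − 2(77.54) = 32.89
  P: 190.2 − 1(77.54) = 112.7
  Q: 0 + 2(77.54) = 155.1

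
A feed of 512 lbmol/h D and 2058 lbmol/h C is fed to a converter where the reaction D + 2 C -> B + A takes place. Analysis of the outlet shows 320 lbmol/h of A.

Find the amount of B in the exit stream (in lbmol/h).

For A: n = n₀ + 1ξ → 320 = 0 + 1ξ, giving ξ = 320 lbmol/h.
Outlet amounts (n = n₀ + ν ξ):
  D: 512 − 1(320) = 192
  C: 2058 − 2(320) = 1418
  B: 0 + 1(320) = 320
  A: 0 + 1(320) = 320

320 lbmol/h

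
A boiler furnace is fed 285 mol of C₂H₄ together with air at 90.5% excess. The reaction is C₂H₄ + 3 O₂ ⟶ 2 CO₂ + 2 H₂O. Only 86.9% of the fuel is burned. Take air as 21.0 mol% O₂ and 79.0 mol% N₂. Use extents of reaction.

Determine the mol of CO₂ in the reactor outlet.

Stoichiometric O₂ = 3 × 285 = 855 mol; O₂ fed = 855 × 1.905 = 1629 mol.
N₂ fed = 1629 × 79/21 = 6127 mol.
Fuel reacted = 0.869 × 285 → ξ = 247.7 mol.
Outlet (n = n₀ + ν ξ):
  C₂H₄: 285 − 1(247.7) = 37.34
  O₂: 1629 − 3(247.7) = 885.8
  N₂: 6127 (inert)
  CO₂: 0 + 2(247.7) = 495.3
  H₂O: 0 + 2(247.7) = 495.3

495 mol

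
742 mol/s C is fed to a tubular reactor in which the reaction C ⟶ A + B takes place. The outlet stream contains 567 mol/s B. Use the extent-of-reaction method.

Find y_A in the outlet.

For B: n = n₀ + 1ξ → 567 = 0 + 1ξ, giving ξ = 567 mol/s.
Outlet amounts (n = n₀ + ν ξ):
  C: 742 − 1(567) = 175
  A: 0 + 1(567) = 567
  B: 0 + 1(567) = 567
Total out = 1309 mol/s; y_A = 567 / 1309 = 0.4332.

0.433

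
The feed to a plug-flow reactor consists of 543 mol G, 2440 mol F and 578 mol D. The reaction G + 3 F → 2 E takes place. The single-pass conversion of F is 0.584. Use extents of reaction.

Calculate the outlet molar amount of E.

F reacted = 0.584 × 2440 = 1425 mol; ν_F = −3, so ξ = 1425/3 = 475 mol.
Outlet amounts (n = n₀ + ν ξ):
  G: 543 − 1(475) = 68.01
  F: 2440 − 3(475) = 1015
  E: 0 + 2(475) = 950
  D: 578 (inert)

950 mol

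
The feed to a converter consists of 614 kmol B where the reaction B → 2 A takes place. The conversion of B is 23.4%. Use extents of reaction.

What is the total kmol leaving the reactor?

758 kmol

B reacted = 0.234 × 614 = 143.7 kmol; ν_B = −1, so ξ = 143.7/1 = 143.7 kmol.
Outlet amounts (n = n₀ + ν ξ):
  B: 614 − 1(143.7) = 470.3
  A: 0 + 2(143.7) = 287.4
Total out = 470.3 + 287.4 = 757.7 kmol.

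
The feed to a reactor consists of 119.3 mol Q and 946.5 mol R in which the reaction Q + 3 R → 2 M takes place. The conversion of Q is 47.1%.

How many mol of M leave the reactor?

Q reacted = 0.471 × 119.3 = 56.19 mol; ν_Q = −1, so ξ = 56.19/1 = 56.19 mol.
Outlet amounts (n = n₀ + ν ξ):
  Q: 119.3 − 1(56.19) = 63.11
  R: 946.5 − 3(56.19) = 777.9
  M: 0 + 2(56.19) = 112.4

112 mol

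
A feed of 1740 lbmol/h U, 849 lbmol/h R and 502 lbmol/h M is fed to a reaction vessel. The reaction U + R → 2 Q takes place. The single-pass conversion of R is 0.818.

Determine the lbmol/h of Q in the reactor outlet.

R reacted = 0.818 × 849 = 694.5 lbmol/h; ν_R = −1, so ξ = 694.5/1 = 694.5 lbmol/h.
Outlet amounts (n = n₀ + ν ξ):
  U: 1740 − 1(694.5) = 1046
  R: 849 − 1(694.5) = 154.5
  Q: 0 + 2(694.5) = 1389
  M: 502 (inert)

1390 lbmol/h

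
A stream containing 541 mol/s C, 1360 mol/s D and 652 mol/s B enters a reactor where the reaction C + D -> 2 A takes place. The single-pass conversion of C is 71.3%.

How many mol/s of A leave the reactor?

C reacted = 0.713 × 541 = 385.7 mol/s; ν_C = −1, so ξ = 385.7/1 = 385.7 mol/s.
Outlet amounts (n = n₀ + ν ξ):
  C: 541 − 1(385.7) = 155.3
  D: 1360 − 1(385.7) = 974.3
  A: 0 + 2(385.7) = 771.5
  B: 652 (inert)

771 mol/s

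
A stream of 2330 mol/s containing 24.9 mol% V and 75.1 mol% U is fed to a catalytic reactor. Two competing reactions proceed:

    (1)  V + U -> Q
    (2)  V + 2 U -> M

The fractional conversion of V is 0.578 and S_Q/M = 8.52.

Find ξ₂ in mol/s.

Conversion of V: V consumed = 0.578 × 580.2 = 335.3 mol/s = 1ξ₁ + 1ξ₂.
Selectivity: 1ξ₁ / (1ξ₂) = 8.52 → ξ₁ = 8.52 ξ₂.
Substitute: (1·8.52 + 1) ξ₂ = 335.3 → ξ₂ = 35.22 mol/s, ξ₁ = 300.1 mol/s.
Outlet amounts (n = n₀ + Σ ν·ξ):
  V: 580.2 − 1(300.1) − 1(35.22) = 244.8
  U: 1750 − 1(300.1) − 2(35.22) = 1379
  Q: 0 + 1(300.1) = 300.1
  M: 0 + 1(35.22) = 35.22

ξ₂ = 35.2 mol/s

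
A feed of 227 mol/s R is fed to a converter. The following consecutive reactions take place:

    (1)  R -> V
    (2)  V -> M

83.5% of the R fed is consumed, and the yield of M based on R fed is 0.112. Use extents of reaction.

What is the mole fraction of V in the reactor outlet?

0.723

Conversion of R: R consumed = 1ξ₁ = 0.835 × 227 → ξ₁ = 189.5 mol/s.
Yield of M: 1ξ₂ / 227 = 0.112 → ξ₂ = 25.42 mol/s.
Outlet amounts (n = n₀ + Σ ν·ξ):
  R: 227 − 1(189.5) = 37.46
  V: 0 + 1(189.5) − 1(25.42) = 164.1
  M: 0 + 1(25.42) = 25.42
Total out = 227 mol/s; y_V = 164.1 / 227 = 0.723.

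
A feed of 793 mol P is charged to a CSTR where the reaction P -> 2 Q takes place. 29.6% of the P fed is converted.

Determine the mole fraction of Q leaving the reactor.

0.457

P reacted = 0.296 × 793 = 234.7 mol; ν_P = −1, so ξ = 234.7/1 = 234.7 mol.
Outlet amounts (n = n₀ + ν ξ):
  P: 793 − 1(234.7) = 558.3
  Q: 0 + 2(234.7) = 469.5
Total out = 1028 mol; y_Q = 469.5 / 1028 = 0.4568.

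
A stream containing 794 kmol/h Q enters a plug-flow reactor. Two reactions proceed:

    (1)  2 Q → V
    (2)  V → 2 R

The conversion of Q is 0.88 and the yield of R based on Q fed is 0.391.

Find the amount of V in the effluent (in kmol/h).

Conversion of Q: Q consumed = 2ξ₁ = 0.88 × 794 → ξ₁ = 349.4 kmol/h.
Yield of R: 2ξ₂ / 794 = 0.391 → ξ₂ = 155.2 kmol/h.
Outlet amounts (n = n₀ + Σ ν·ξ):
  Q: 794 − 2(349.4) = 95.28
  V: 0 + 1(349.4) − 1(155.2) = 194.1
  R: 0 + 2(155.2) = 310.5

194 kmol/h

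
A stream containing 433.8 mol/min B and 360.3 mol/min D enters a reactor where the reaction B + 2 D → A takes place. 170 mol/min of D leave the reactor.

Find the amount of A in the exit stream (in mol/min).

For D: n = n₀ − 2ξ → 170 = 360.3 − 2ξ, giving ξ = 95.15 mol/min.
Outlet amounts (n = n₀ + ν ξ):
  B: 433.8 − 1(95.15) = 338.6
  D: 360.3 − 2(95.15) = 170
  A: 0 + 1(95.15) = 95.15

95.2 mol/min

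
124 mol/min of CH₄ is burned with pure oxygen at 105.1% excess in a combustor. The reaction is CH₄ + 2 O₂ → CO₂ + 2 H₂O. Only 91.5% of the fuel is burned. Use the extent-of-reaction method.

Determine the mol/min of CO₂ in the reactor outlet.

113 mol/min

Stoichiometric O₂ = 2 × 124 = 248 mol/min; O₂ fed = 248 × 2.051 = 508.6 mol/min.
Fuel reacted = 0.915 × 124 → ξ = 113.5 mol/min.
Outlet (n = n₀ + ν ξ):
  CH₄: 124 − 1(113.5) = 10.54
  O₂: 508.6 − 2(113.5) = 281.7
  CO₂: 0 + 1(113.5) = 113.5
  H₂O: 0 + 2(113.5) = 226.9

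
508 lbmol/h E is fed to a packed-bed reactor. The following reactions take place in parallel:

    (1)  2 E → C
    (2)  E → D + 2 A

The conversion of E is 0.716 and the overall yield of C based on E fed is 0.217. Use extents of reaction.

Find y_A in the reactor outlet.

Yield of C: 1ξ₁ / 508 = 0.217 → ξ₁ = 110.2 lbmol/h.
Conversion of E: 2ξ₁ + 1ξ₂ = 0.716 × 508 = 363.7 → ξ₂ = 143.3 lbmol/h.
Outlet amounts (n = n₀ + Σ ν·ξ):
  E: 508 − 2(110.2) − 1(143.3) = 144.3
  C: 0 + 1(110.2) = 110.2
  D: 0 + 1(143.3) = 143.3
  A: 0 + 2(143.3) = 286.5
Total out = 684.3 lbmol/h; y_A = 286.5 / 684.3 = 0.4187.

0.419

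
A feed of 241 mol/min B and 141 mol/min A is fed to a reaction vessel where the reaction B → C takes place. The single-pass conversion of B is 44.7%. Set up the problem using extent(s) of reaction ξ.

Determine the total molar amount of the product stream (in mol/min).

382 mol/min

B reacted = 0.447 × 241 = 107.7 mol/min; ν_B = −1, so ξ = 107.7/1 = 107.7 mol/min.
Outlet amounts (n = n₀ + ν ξ):
  B: 241 − 1(107.7) = 133.3
  C: 0 + 1(107.7) = 107.7
  A: 141 (inert)
Total out = 133.3 + 107.7 + 141 = 382 mol/min.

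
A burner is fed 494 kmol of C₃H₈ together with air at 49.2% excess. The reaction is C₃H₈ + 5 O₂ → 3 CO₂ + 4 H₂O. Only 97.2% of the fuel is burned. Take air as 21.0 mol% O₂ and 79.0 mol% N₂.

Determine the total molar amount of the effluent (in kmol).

Stoichiometric O₂ = 5 × 494 = 2470 kmol; O₂ fed = 2470 × 1.492 = 3685 kmol.
N₂ fed = 3685 × 79/21 = 13860 kmol.
Fuel reacted = 0.972 × 494 → ξ = 480.2 kmol.
Outlet (n = n₀ + ν ξ):
  C₃H₈: 494 − 1(480.2) = 13.83
  O₂: 3685 − 5(480.2) = 1284
  N₂: 13860 (inert)
  CO₂: 0 + 3(480.2) = 1441
  H₂O: 0 + 4(480.2) = 1921
Total out = 13.83 + 1284 + 13860 + 1441 + 1921 = 18520 kmol.

18500 kmol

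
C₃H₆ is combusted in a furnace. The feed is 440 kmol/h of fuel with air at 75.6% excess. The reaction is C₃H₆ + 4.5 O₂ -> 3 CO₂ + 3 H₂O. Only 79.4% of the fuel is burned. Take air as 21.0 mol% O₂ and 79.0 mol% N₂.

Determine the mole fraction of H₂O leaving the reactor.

Stoichiometric O₂ = 4.5 × 440 = 1980 kmol/h; O₂ fed = 1980 × 1.756 = 3477 kmol/h.
N₂ fed = 3477 × 79/21 = 13080 kmol/h.
Fuel reacted = 0.794 × 440 → ξ = 349.4 kmol/h.
Outlet (n = n₀ + ν ξ):
  C₃H₆: 440 − 1(349.4) = 90.64
  O₂: 3477 − 4.5(349.4) = 1905
  N₂: 13080 (inert)
  CO₂: 0 + 3(349.4) = 1048
  H₂O: 0 + 3(349.4) = 1048
Total out = 17170 kmol/h; y_H₂O = 1048 / 17170 = 0.06104.

0.061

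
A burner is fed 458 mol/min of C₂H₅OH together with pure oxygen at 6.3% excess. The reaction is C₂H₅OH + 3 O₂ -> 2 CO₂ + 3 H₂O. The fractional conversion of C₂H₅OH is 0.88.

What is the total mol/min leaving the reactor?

2320 mol/min

Stoichiometric O₂ = 3 × 458 = 1374 mol/min; O₂ fed = 1374 × 1.063 = 1461 mol/min.
Fuel reacted = 0.88 × 458 → ξ = 403 mol/min.
Outlet (n = n₀ + ν ξ):
  C₂H₅OH: 458 − 1(403) = 54.96
  O₂: 1461 − 3(403) = 251.4
  CO₂: 0 + 2(403) = 806.1
  H₂O: 0 + 3(403) = 1209
Total out = 54.96 + 251.4 + 806.1 + 1209 = 2322 mol/min.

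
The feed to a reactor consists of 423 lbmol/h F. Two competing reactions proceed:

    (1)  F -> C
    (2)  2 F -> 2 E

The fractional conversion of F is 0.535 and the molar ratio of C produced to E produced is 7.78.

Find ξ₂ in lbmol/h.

Conversion of F: F consumed = 0.535 × 423 = 226.3 lbmol/h = 1ξ₁ + 2ξ₂.
Selectivity: 1ξ₁ / (2ξ₂) = 7.78 → ξ₁ = 15.56 ξ₂.
Substitute: (1·15.56 + 2) ξ₂ = 226.3 → ξ₂ = 12.89 lbmol/h, ξ₁ = 200.5 lbmol/h.
Outlet amounts (n = n₀ + Σ ν·ξ):
  F: 423 − 1(200.5) − 2(12.89) = 196.7
  C: 0 + 1(200.5) = 200.5
  E: 0 + 2(12.89) = 25.78

ξ₂ = 12.9 lbmol/h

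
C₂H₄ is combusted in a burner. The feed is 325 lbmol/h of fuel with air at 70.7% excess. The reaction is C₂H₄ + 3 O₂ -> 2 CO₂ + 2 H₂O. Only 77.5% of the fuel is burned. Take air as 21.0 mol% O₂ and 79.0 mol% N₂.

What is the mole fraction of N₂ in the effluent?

Stoichiometric O₂ = 3 × 325 = 975 lbmol/h; O₂ fed = 975 × 1.707 = 1664 lbmol/h.
N₂ fed = 1664 × 79/21 = 6261 lbmol/h.
Fuel reacted = 0.775 × 325 → ξ = 251.9 lbmol/h.
Outlet (n = n₀ + ν ξ):
  C₂H₄: 325 − 1(251.9) = 73.12
  O₂: 1664 − 3(251.9) = 908.7
  N₂: 6261 (inert)
  CO₂: 0 + 2(251.9) = 503.8
  H₂O: 0 + 2(251.9) = 503.8
Total out = 8250 lbmol/h; y_N₂ = 6261 / 8250 = 0.7589.

0.759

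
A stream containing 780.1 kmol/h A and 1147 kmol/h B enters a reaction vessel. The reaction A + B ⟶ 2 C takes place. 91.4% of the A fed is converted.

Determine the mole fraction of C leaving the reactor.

0.74

A reacted = 0.914 × 780.1 = 713 kmol/h; ν_A = −1, so ξ = 713/1 = 713 kmol/h.
Outlet amounts (n = n₀ + ν ξ):
  A: 780.1 − 1(713) = 67.09
  B: 1147 − 1(713) = 434
  C: 0 + 2(713) = 1426
Total out = 1927 kmol/h; y_C = 1426 / 1927 = 0.74.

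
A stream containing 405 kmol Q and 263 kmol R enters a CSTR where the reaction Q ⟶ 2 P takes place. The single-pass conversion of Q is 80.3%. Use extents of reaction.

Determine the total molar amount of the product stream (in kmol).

Q reacted = 0.803 × 405 = 325.2 kmol; ν_Q = −1, so ξ = 325.2/1 = 325.2 kmol.
Outlet amounts (n = n₀ + ν ξ):
  Q: 405 − 1(325.2) = 79.78
  P: 0 + 2(325.2) = 650.4
  R: 263 (inert)
Total out = 79.78 + 650.4 + 263 = 993.2 kmol.

993 kmol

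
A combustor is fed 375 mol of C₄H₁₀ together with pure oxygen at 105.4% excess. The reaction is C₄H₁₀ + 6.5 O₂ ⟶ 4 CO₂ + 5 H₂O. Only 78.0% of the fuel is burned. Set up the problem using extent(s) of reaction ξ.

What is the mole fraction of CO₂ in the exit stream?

0.201

Stoichiometric O₂ = 6.5 × 375 = 2438 mol; O₂ fed = 2438 × 2.054 = 5007 mol.
Fuel reacted = 0.78 × 375 → ξ = 292.5 mol.
Outlet (n = n₀ + ν ξ):
  C₄H₁₀: 375 − 1(292.5) = 82.5
  O₂: 5007 − 6.5(292.5) = 3105
  CO₂: 0 + 4(292.5) = 1170
  H₂O: 0 + 5(292.5) = 1462
Total out = 5820 mol; y_CO₂ = 1170 / 5820 = 0.201.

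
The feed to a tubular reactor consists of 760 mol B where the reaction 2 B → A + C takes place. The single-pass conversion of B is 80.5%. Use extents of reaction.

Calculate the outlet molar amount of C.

B reacted = 0.805 × 760 = 611.8 mol; ν_B = −2, so ξ = 611.8/2 = 305.9 mol.
Outlet amounts (n = n₀ + ν ξ):
  B: 760 − 2(305.9) = 148.2
  A: 0 + 1(305.9) = 305.9
  C: 0 + 1(305.9) = 305.9

306 mol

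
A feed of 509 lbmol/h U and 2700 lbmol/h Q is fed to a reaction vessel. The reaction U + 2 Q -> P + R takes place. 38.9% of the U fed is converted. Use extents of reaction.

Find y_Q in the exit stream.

U reacted = 0.389 × 509 = 198 lbmol/h; ν_U = −1, so ξ = 198/1 = 198 lbmol/h.
Outlet amounts (n = n₀ + ν ξ):
  U: 509 − 1(198) = 311
  Q: 2700 − 2(198) = 2304
  P: 0 + 1(198) = 198
  R: 0 + 1(198) = 198
Total out = 3011 lbmol/h; y_Q = 2304 / 3011 = 0.7652.

0.765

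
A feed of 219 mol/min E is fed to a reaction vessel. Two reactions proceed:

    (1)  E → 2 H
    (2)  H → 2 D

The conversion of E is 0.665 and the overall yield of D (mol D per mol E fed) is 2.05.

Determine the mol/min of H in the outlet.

66.8 mol/min

Conversion of E: E consumed = 1ξ₁ = 0.665 × 219 → ξ₁ = 145.6 mol/min.
Yield of D: 2ξ₂ / 219 = 2.05 → ξ₂ = 224.5 mol/min.
Outlet amounts (n = n₀ + Σ ν·ξ):
  E: 219 − 1(145.6) = 73.36
  H: 0 + 2(145.6) − 1(224.5) = 66.8
  D: 0 + 2(224.5) = 448.9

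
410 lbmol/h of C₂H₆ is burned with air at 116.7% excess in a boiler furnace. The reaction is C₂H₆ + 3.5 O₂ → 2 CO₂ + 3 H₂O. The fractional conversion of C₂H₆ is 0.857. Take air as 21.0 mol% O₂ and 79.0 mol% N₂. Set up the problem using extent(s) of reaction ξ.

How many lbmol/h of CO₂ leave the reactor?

703 lbmol/h

Stoichiometric O₂ = 3.5 × 410 = 1435 lbmol/h; O₂ fed = 1435 × 2.167 = 3110 lbmol/h.
N₂ fed = 3110 × 79/21 = 11700 lbmol/h.
Fuel reacted = 0.857 × 410 → ξ = 351.4 lbmol/h.
Outlet (n = n₀ + ν ξ):
  C₂H₆: 410 − 1(351.4) = 58.63
  O₂: 3110 − 3.5(351.4) = 1880
  N₂: 11700 (inert)
  CO₂: 0 + 2(351.4) = 702.7
  H₂O: 0 + 3(351.4) = 1054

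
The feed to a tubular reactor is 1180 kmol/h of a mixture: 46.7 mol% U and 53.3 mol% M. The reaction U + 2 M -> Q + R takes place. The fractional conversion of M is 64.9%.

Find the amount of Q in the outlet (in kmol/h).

204 kmol/h

M reacted = 0.649 × 628.9 = 408.2 kmol/h; ν_M = −2, so ξ = 408.2/2 = 204.1 kmol/h.
Outlet amounts (n = n₀ + ν ξ):
  U: 551.1 − 1(204.1) = 347
  M: 628.9 − 2(204.1) = 220.8
  Q: 0 + 1(204.1) = 204.1
  R: 0 + 1(204.1) = 204.1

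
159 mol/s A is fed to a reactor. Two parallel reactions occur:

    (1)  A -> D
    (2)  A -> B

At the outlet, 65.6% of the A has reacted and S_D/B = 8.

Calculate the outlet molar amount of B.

11.6 mol/s

Conversion of A: A consumed = 0.656 × 159 = 104.3 mol/s = 1ξ₁ + 1ξ₂.
Selectivity: 1ξ₁ / (1ξ₂) = 8 → ξ₁ = 8 ξ₂.
Substitute: (1·8 + 1) ξ₂ = 104.3 → ξ₂ = 11.59 mol/s, ξ₁ = 92.71 mol/s.
Outlet amounts (n = n₀ + Σ ν·ξ):
  A: 159 − 1(92.71) − 1(11.59) = 54.7
  D: 0 + 1(92.71) = 92.71
  B: 0 + 1(11.59) = 11.59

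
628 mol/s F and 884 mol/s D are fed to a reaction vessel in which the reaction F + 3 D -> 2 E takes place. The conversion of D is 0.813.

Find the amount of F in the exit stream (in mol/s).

D reacted = 0.813 × 884 = 718.7 mol/s; ν_D = −3, so ξ = 718.7/3 = 239.6 mol/s.
Outlet amounts (n = n₀ + ν ξ):
  F: 628 − 1(239.6) = 388.4
  D: 884 − 3(239.6) = 165.3
  E: 0 + 2(239.6) = 479.1

388 mol/s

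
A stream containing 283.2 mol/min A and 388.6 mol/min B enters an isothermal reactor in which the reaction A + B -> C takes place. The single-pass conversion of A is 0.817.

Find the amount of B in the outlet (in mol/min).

157 mol/min

A reacted = 0.817 × 283.2 = 231.4 mol/min; ν_A = −1, so ξ = 231.4/1 = 231.4 mol/min.
Outlet amounts (n = n₀ + ν ξ):
  A: 283.2 − 1(231.4) = 51.83
  B: 388.6 − 1(231.4) = 157.2
  C: 0 + 1(231.4) = 231.4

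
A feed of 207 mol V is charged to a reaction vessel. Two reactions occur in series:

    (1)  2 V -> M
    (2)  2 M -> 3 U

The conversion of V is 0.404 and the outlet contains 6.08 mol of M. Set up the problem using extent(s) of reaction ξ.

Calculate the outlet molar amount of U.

Conversion of V: V consumed = 2ξ₁ = 0.404 × 207 → ξ₁ = 41.81 mol.
M balance: n_M = 0 + 1ξ₁ − 2ξ₂ = 6.08 → ξ₂ = (1·41.81 − 6.08)/2 = 17.87 mol.
Outlet amounts (n = n₀ + Σ ν·ξ):
  V: 207 − 2(41.81) = 123.4
  M: 0 + 1(41.81) − 2(17.87) = 6.08
  U: 0 + 3(17.87) = 53.6

53.6 mol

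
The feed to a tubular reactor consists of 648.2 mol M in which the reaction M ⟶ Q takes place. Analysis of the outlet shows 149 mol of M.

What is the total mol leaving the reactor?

For M: n = n₀ − 1ξ → 149 = 648.2 − 1ξ, giving ξ = 499.2 mol.
Outlet amounts (n = n₀ + ν ξ):
  M: 648.2 − 1(499.2) = 149
  Q: 0 + 1(499.2) = 499.2
Total out = 149 + 499.2 = 648.2 mol.

648 mol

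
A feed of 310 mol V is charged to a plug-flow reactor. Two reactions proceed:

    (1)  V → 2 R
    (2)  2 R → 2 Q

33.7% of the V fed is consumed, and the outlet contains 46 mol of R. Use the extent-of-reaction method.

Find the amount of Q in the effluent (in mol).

163 mol

Conversion of V: V consumed = 1ξ₁ = 0.337 × 310 → ξ₁ = 104.5 mol.
R balance: n_R = 0 + 2ξ₁ − 2ξ₂ = 46 → ξ₂ = (2·104.5 − 46)/2 = 81.47 mol.
Outlet amounts (n = n₀ + Σ ν·ξ):
  V: 310 − 1(104.5) = 205.5
  R: 0 + 2(104.5) − 2(81.47) = 46
  Q: 0 + 2(81.47) = 162.9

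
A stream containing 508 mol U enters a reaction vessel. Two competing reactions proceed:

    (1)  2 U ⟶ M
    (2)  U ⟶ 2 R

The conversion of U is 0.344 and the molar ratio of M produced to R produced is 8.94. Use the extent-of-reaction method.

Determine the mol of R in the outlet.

Conversion of U: U consumed = 0.344 × 508 = 174.8 mol = 2ξ₁ + 1ξ₂.
Selectivity: 1ξ₁ / (2ξ₂) = 8.94 → ξ₁ = 17.88 ξ₂.
Substitute: (2·17.88 + 1) ξ₂ = 174.8 → ξ₂ = 4.754 mol, ξ₁ = 85 mol.
Outlet amounts (n = n₀ + Σ ν·ξ):
  U: 508 − 2(85) − 1(4.754) = 333.2
  M: 0 + 1(85) = 85
  R: 0 + 2(4.754) = 9.508

9.51 mol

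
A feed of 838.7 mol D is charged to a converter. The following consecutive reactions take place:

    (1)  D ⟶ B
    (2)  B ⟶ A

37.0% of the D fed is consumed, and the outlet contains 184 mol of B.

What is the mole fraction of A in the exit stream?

0.151

Conversion of D: D consumed = 1ξ₁ = 0.37 × 838.7 → ξ₁ = 310.3 mol.
B balance: n_B = 0 + 1ξ₁ − 1ξ₂ = 184 → ξ₂ = (1·310.3 − 184)/1 = 126.3 mol.
Outlet amounts (n = n₀ + Σ ν·ξ):
  D: 838.7 − 1(310.3) = 528.4
  B: 0 + 1(310.3) − 1(126.3) = 184
  A: 0 + 1(126.3) = 126.3
Total out = 838.7 mol; y_A = 126.3 / 838.7 = 0.1506.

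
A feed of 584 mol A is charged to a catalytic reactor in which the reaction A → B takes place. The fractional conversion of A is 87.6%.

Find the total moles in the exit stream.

584 mol

A reacted = 0.876 × 584 = 511.6 mol; ν_A = −1, so ξ = 511.6/1 = 511.6 mol.
Outlet amounts (n = n₀ + ν ξ):
  A: 584 − 1(511.6) = 72.42
  B: 0 + 1(511.6) = 511.6
Total out = 72.42 + 511.6 = 584 mol.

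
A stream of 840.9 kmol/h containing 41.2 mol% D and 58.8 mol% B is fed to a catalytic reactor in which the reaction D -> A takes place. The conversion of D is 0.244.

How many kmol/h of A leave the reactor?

84.5 kmol/h

D reacted = 0.244 × 346.5 = 84.53 kmol/h; ν_D = −1, so ξ = 84.53/1 = 84.53 kmol/h.
Outlet amounts (n = n₀ + ν ξ):
  D: 346.5 − 1(84.53) = 261.9
  A: 0 + 1(84.53) = 84.53
  B: 494.4 (inert)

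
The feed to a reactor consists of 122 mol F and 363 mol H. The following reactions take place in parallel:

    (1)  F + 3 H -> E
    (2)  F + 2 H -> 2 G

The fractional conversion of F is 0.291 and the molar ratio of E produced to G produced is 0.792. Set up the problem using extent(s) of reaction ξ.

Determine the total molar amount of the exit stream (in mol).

Conversion of F: F consumed = 0.291 × 122 = 35.5 mol = 1ξ₁ + 1ξ₂.
Selectivity: 1ξ₁ / (2ξ₂) = 0.792 → ξ₁ = 1.584 ξ₂.
Substitute: (1·1.584 + 1) ξ₂ = 35.5 → ξ₂ = 13.74 mol, ξ₁ = 21.76 mol.
Outlet amounts (n = n₀ + Σ ν·ξ):
  F: 122 − 1(21.76) − 1(13.74) = 86.5
  H: 363 − 3(21.76) − 2(13.74) = 270.2
  E: 0 + 1(21.76) = 21.76
  G: 0 + 2(13.74) = 27.48
Total out = 86.5 + 270.2 + 21.76 + 27.48 = 406 mol.

406 mol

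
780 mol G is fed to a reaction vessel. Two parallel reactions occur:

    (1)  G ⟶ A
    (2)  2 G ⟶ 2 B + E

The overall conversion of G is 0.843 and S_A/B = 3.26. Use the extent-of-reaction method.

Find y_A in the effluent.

Conversion of G: G consumed = 0.843 × 780 = 657.5 mol = 1ξ₁ + 2ξ₂.
Selectivity: 1ξ₁ / (2ξ₂) = 3.26 → ξ₁ = 6.52 ξ₂.
Substitute: (1·6.52 + 2) ξ₂ = 657.5 → ξ₂ = 77.18 mol, ξ₁ = 503.2 mol.
Outlet amounts (n = n₀ + Σ ν·ξ):
  G: 780 − 1(503.2) − 2(77.18) = 122.5
  A: 0 + 1(503.2) = 503.2
  B: 0 + 2(77.18) = 154.4
  E: 0 + 1(77.18) = 77.18
Total out = 857.2 mol; y_A = 503.2 / 857.2 = 0.587.

0.587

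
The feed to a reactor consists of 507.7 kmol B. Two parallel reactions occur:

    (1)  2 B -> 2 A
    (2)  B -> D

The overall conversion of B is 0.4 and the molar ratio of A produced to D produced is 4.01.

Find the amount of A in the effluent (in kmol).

163 kmol

Conversion of B: B consumed = 0.4 × 507.7 = 203.1 kmol = 2ξ₁ + 1ξ₂.
Selectivity: 2ξ₁ / (1ξ₂) = 4.01 → ξ₁ = 2.005 ξ₂.
Substitute: (2·2.005 + 1) ξ₂ = 203.1 → ξ₂ = 40.53 kmol, ξ₁ = 81.27 kmol.
Outlet amounts (n = n₀ + Σ ν·ξ):
  B: 507.7 − 2(81.27) − 1(40.53) = 304.6
  A: 0 + 2(81.27) = 162.5
  D: 0 + 1(40.53) = 40.53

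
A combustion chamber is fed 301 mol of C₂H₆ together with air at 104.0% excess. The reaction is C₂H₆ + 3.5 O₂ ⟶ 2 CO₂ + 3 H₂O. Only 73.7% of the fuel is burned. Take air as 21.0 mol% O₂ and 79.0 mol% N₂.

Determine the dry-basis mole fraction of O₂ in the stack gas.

0.138

Stoichiometric O₂ = 3.5 × 301 = 1054 mol; O₂ fed = 1054 × 2.040 = 2149 mol.
N₂ fed = 2149 × 79/21 = 8085 mol.
Fuel reacted = 0.737 × 301 → ξ = 221.8 mol.
Outlet (n = n₀ + ν ξ):
  C₂H₆: 301 − 1(221.8) = 79.16
  O₂: 2149 − 3.5(221.8) = 1373
  N₂: 8085 (inert)
  CO₂: 0 + 2(221.8) = 443.7
  H₂O: 0 + 3(221.8) = 665.5
Dry total = 9980 mol; y_O₂ (dry) = 1373 / 9980 = 0.1375.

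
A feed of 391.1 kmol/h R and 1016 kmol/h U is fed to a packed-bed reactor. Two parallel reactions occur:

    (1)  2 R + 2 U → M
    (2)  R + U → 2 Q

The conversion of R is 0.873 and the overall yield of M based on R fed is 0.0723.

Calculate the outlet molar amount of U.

Yield of M: 1ξ₁ / 391.1 = 0.0723 → ξ₁ = 28.28 kmol/h.
Conversion of R: 2ξ₁ + 1ξ₂ = 0.873 × 391.1 = 341.4 → ξ₂ = 284.9 kmol/h.
Outlet amounts (n = n₀ + Σ ν·ξ):
  R: 391.1 − 2(28.28) − 1(284.9) = 49.67
  U: 1016 − 2(28.28) − 1(284.9) = 674.6
  M: 0 + 1(28.28) = 28.28
  Q: 0 + 2(284.9) = 569.8

675 kmol/h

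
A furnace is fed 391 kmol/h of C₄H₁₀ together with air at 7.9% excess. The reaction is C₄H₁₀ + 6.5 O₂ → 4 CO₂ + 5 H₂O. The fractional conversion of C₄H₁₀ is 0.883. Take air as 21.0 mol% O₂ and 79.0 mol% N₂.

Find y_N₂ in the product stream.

0.739

Stoichiometric O₂ = 6.5 × 391 = 2542 kmol/h; O₂ fed = 2542 × 1.079 = 2742 kmol/h.
N₂ fed = 2742 × 79/21 = 10320 kmol/h.
Fuel reacted = 0.883 × 391 → ξ = 345.3 kmol/h.
Outlet (n = n₀ + ν ξ):
  C₄H₁₀: 391 − 1(345.3) = 45.75
  O₂: 2742 − 6.5(345.3) = 498.1
  N₂: 10320 (inert)
  CO₂: 0 + 4(345.3) = 1381
  H₂O: 0 + 5(345.3) = 1726
Total out = 13970 kmol/h; y_N₂ = 10320 / 13970 = 0.7386.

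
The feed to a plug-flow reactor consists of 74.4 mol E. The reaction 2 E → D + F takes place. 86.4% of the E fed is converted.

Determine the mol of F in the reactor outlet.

32.1 mol

E reacted = 0.864 × 74.4 = 64.28 mol; ν_E = −2, so ξ = 64.28/2 = 32.14 mol.
Outlet amounts (n = n₀ + ν ξ):
  E: 74.4 − 2(32.14) = 10.12
  D: 0 + 1(32.14) = 32.14
  F: 0 + 1(32.14) = 32.14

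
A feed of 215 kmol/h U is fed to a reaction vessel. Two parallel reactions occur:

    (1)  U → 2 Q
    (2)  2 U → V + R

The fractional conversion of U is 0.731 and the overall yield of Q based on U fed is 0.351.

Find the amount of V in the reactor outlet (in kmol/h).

Yield of Q: 2ξ₁ / 215 = 0.351 → ξ₁ = 37.73 kmol/h.
Conversion of U: 1ξ₁ + 2ξ₂ = 0.731 × 215 = 157.2 → ξ₂ = 59.72 kmol/h.
Outlet amounts (n = n₀ + Σ ν·ξ):
  U: 215 − 1(37.73) − 2(59.72) = 57.84
  Q: 0 + 2(37.73) = 75.46
  V: 0 + 1(59.72) = 59.72
  R: 0 + 1(59.72) = 59.72

59.7 kmol/h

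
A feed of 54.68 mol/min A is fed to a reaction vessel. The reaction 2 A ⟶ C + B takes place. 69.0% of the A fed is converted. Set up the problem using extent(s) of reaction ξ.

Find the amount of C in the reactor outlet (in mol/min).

A reacted = 0.69 × 54.68 = 37.73 mol/min; ν_A = −2, so ξ = 37.73/2 = 18.86 mol/min.
Outlet amounts (n = n₀ + ν ξ):
  A: 54.68 − 2(18.86) = 16.95
  C: 0 + 1(18.86) = 18.86
  B: 0 + 1(18.86) = 18.86

18.9 mol/min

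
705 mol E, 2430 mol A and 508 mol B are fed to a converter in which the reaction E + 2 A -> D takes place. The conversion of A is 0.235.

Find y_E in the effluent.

A reacted = 0.235 × 2430 = 571 mol; ν_A = −2, so ξ = 571/2 = 285.5 mol.
Outlet amounts (n = n₀ + ν ξ):
  E: 705 − 1(285.5) = 419.5
  A: 2430 − 2(285.5) = 1859
  D: 0 + 1(285.5) = 285.5
  B: 508 (inert)
Total out = 3072 mol; y_E = 419.5 / 3072 = 0.1366.

0.137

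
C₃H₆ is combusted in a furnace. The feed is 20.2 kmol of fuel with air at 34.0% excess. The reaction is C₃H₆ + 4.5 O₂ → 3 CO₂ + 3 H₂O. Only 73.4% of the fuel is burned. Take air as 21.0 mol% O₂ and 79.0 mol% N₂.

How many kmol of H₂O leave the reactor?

44.5 kmol

Stoichiometric O₂ = 4.5 × 20.2 = 90.9 kmol; O₂ fed = 90.9 × 1.340 = 121.8 kmol.
N₂ fed = 121.8 × 79/21 = 458.2 kmol.
Fuel reacted = 0.734 × 20.2 → ξ = 14.83 kmol.
Outlet (n = n₀ + ν ξ):
  C₃H₆: 20.2 − 1(14.83) = 5.373
  O₂: 121.8 − 4.5(14.83) = 55.09
  N₂: 458.2 (inert)
  CO₂: 0 + 3(14.83) = 44.48
  H₂O: 0 + 3(14.83) = 44.48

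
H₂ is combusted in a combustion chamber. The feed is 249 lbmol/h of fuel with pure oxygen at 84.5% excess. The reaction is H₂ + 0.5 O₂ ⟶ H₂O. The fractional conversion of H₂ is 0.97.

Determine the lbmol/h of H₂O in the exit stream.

242 lbmol/h

Stoichiometric O₂ = 0.5 × 249 = 124.5 lbmol/h; O₂ fed = 124.5 × 1.845 = 229.7 lbmol/h.
Fuel reacted = 0.97 × 249 → ξ = 241.5 lbmol/h.
Outlet (n = n₀ + ν ξ):
  H₂: 249 − 1(241.5) = 7.47
  O₂: 229.7 − 0.5(241.5) = 108.9
  H₂O: 0 + 1(241.5) = 241.5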